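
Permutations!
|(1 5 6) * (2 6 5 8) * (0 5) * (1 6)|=|(0 5)(1 8 2)|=6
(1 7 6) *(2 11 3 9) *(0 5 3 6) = (0 5 3 9 2 11 6 1 7) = [5, 7, 11, 9, 4, 3, 1, 0, 8, 2, 10, 6]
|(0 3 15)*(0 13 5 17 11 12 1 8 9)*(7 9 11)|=8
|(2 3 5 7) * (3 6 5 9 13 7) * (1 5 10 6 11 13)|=4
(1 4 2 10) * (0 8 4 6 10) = (0 8 4 2)(1 6 10) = [8, 6, 0, 3, 2, 5, 10, 7, 4, 9, 1]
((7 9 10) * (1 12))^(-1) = (1 12)(7 10 9)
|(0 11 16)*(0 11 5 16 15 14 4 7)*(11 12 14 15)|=7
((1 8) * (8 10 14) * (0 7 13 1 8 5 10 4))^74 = (0 4 1 13 7)(5 14 10) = ((0 7 13 1 4)(5 10 14))^74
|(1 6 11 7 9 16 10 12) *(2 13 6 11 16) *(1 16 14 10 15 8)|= |(1 11 7 9 2 13 6 14 10 12 16 15 8)|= 13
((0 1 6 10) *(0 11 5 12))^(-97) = (0 1 6 10 11 5 12)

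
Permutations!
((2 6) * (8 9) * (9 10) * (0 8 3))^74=(0 3 9 10 8)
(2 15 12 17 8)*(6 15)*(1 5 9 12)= (1 5 9 12 17 8 2 6 15)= [0, 5, 6, 3, 4, 9, 15, 7, 2, 12, 10, 11, 17, 13, 14, 1, 16, 8]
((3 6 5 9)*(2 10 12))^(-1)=((2 10 12)(3 6 5 9))^(-1)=(2 12 10)(3 9 5 6)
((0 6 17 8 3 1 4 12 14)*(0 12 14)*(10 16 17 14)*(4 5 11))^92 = ((0 6 14 12)(1 5 11 4 10 16 17 8 3))^92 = (1 11 10 17 3 5 4 16 8)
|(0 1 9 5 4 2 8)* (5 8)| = 12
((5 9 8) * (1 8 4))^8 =((1 8 5 9 4))^8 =(1 9 8 4 5)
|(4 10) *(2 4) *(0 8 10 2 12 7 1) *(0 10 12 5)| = 14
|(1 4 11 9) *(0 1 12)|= 6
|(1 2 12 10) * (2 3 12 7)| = 4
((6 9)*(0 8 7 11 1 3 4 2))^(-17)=(0 2 4 3 1 11 7 8)(6 9)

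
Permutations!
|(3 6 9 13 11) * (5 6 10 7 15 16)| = |(3 10 7 15 16 5 6 9 13 11)| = 10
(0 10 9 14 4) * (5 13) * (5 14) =(0 10 9 5 13 14 4) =[10, 1, 2, 3, 0, 13, 6, 7, 8, 5, 9, 11, 12, 14, 4]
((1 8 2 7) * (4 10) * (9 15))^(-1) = (1 7 2 8)(4 10)(9 15)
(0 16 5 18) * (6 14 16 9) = (0 9 6 14 16 5 18) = [9, 1, 2, 3, 4, 18, 14, 7, 8, 6, 10, 11, 12, 13, 16, 15, 5, 17, 0]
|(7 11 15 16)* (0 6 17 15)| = 7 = |(0 6 17 15 16 7 11)|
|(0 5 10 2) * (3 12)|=|(0 5 10 2)(3 12)|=4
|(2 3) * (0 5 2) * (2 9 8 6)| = |(0 5 9 8 6 2 3)| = 7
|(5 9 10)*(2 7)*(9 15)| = 4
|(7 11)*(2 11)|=3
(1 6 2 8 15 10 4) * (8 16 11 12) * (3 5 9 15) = (1 6 2 16 11 12 8 3 5 9 15 10 4) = [0, 6, 16, 5, 1, 9, 2, 7, 3, 15, 4, 12, 8, 13, 14, 10, 11]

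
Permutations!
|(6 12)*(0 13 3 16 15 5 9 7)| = |(0 13 3 16 15 5 9 7)(6 12)| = 8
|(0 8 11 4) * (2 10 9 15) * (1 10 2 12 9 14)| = 12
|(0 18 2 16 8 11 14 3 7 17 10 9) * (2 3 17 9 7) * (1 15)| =|(0 18 3 2 16 8 11 14 17 10 7 9)(1 15)| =12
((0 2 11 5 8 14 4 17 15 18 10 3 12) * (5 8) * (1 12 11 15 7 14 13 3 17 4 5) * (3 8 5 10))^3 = (0 18 5)(1 2 3)(7 17 10 14)(8 13)(11 12 15)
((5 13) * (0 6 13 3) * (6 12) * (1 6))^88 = ((0 12 1 6 13 5 3))^88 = (0 13 12 5 1 3 6)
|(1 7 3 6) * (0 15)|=4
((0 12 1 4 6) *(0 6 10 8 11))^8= (0 12 1 4 10 8 11)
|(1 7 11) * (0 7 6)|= 5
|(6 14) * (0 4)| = |(0 4)(6 14)| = 2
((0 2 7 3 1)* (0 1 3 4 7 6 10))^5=(0 2 6 10)(4 7)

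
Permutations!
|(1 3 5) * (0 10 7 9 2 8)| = |(0 10 7 9 2 8)(1 3 5)| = 6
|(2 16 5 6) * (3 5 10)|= |(2 16 10 3 5 6)|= 6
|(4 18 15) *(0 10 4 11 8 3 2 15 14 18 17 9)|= |(0 10 4 17 9)(2 15 11 8 3)(14 18)|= 10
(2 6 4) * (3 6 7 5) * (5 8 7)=[0, 1, 5, 6, 2, 3, 4, 8, 7]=(2 5 3 6 4)(7 8)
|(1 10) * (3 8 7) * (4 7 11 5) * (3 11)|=|(1 10)(3 8)(4 7 11 5)|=4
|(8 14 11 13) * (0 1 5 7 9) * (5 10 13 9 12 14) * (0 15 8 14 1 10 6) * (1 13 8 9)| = |(0 10 8 5 7 12 13 14 11 1 6)(9 15)| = 22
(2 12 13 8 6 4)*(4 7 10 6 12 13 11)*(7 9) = (2 13 8 12 11 4)(6 9 7 10) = [0, 1, 13, 3, 2, 5, 9, 10, 12, 7, 6, 4, 11, 8]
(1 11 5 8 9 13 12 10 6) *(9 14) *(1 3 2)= (1 11 5 8 14 9 13 12 10 6 3 2)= [0, 11, 1, 2, 4, 8, 3, 7, 14, 13, 6, 5, 10, 12, 9]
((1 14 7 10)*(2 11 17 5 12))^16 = ((1 14 7 10)(2 11 17 5 12))^16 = (2 11 17 5 12)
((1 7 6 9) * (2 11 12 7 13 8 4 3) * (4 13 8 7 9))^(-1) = (1 9 12 11 2 3 4 6 7 13 8)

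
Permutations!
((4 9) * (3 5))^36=((3 5)(4 9))^36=(9)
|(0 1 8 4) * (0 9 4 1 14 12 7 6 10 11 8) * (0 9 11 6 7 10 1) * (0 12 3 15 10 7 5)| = |(0 14 3 15 10 6 1 9 4 11 8 12 7 5)| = 14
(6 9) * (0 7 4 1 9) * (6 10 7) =(0 6)(1 9 10 7 4) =[6, 9, 2, 3, 1, 5, 0, 4, 8, 10, 7]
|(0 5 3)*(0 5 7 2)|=|(0 7 2)(3 5)|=6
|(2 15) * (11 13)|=2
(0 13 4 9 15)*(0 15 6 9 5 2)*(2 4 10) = (15)(0 13 10 2)(4 5)(6 9) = [13, 1, 0, 3, 5, 4, 9, 7, 8, 6, 2, 11, 12, 10, 14, 15]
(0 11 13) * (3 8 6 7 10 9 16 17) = (0 11 13)(3 8 6 7 10 9 16 17) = [11, 1, 2, 8, 4, 5, 7, 10, 6, 16, 9, 13, 12, 0, 14, 15, 17, 3]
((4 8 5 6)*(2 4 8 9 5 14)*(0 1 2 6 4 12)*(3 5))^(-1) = ((0 1 2 12)(3 5 4 9)(6 8 14))^(-1) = (0 12 2 1)(3 9 4 5)(6 14 8)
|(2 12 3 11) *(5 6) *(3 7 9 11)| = 10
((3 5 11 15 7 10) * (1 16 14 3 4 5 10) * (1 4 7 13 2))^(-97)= ((1 16 14 3 10 7 4 5 11 15 13 2))^(-97)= (1 2 13 15 11 5 4 7 10 3 14 16)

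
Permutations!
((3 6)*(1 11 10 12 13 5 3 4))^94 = ((1 11 10 12 13 5 3 6 4))^94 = (1 13 4 12 6 10 3 11 5)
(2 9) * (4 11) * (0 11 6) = [11, 1, 9, 3, 6, 5, 0, 7, 8, 2, 10, 4] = (0 11 4 6)(2 9)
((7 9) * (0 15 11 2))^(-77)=((0 15 11 2)(7 9))^(-77)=(0 2 11 15)(7 9)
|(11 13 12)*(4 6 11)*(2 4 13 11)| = 6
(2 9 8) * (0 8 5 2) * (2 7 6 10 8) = (0 2 9 5 7 6 10 8) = [2, 1, 9, 3, 4, 7, 10, 6, 0, 5, 8]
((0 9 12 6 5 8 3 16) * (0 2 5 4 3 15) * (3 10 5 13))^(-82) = (0 15 8 5 10 4 6 12 9)(2 3)(13 16)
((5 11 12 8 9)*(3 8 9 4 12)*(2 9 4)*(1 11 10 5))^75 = (1 8)(2 11)(3 9)(4 12)(5 10)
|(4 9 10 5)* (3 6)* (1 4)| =|(1 4 9 10 5)(3 6)| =10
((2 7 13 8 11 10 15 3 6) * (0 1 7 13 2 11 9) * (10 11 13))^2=(0 7 10 3 13 9 1 2 15 6 8)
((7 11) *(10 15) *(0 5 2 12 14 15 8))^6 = ((0 5 2 12 14 15 10 8)(7 11))^6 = (0 10 14 2)(5 8 15 12)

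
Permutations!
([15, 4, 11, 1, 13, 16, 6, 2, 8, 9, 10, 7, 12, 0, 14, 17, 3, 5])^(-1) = (0 13 4 1 3 16 5 17 15)(2 7 11)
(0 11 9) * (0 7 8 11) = (7 8 11 9) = [0, 1, 2, 3, 4, 5, 6, 8, 11, 7, 10, 9]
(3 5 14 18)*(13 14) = (3 5 13 14 18) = [0, 1, 2, 5, 4, 13, 6, 7, 8, 9, 10, 11, 12, 14, 18, 15, 16, 17, 3]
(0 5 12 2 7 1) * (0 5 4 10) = (0 4 10)(1 5 12 2 7) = [4, 5, 7, 3, 10, 12, 6, 1, 8, 9, 0, 11, 2]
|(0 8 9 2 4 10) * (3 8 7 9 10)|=8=|(0 7 9 2 4 3 8 10)|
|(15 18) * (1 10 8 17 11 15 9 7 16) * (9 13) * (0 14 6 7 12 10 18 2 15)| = |(0 14 6 7 16 1 18 13 9 12 10 8 17 11)(2 15)| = 14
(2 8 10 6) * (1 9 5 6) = (1 9 5 6 2 8 10) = [0, 9, 8, 3, 4, 6, 2, 7, 10, 5, 1]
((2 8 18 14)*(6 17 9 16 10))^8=((2 8 18 14)(6 17 9 16 10))^8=(18)(6 16 17 10 9)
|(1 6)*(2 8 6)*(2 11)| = 5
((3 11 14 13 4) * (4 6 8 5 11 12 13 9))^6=(3 11 13 9 8)(4 5 12 14 6)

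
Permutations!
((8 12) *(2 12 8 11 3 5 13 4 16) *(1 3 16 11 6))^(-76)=(1 4 12 5 16)(2 3 11 6 13)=((1 3 5 13 4 11 16 2 12 6))^(-76)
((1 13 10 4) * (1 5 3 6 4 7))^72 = ((1 13 10 7)(3 6 4 5))^72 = (13)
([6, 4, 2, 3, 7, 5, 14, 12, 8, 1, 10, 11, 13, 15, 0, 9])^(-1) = (0 14 6)(1 9 15 13 12 7 4)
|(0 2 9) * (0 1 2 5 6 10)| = |(0 5 6 10)(1 2 9)| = 12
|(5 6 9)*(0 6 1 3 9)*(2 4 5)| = 6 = |(0 6)(1 3 9 2 4 5)|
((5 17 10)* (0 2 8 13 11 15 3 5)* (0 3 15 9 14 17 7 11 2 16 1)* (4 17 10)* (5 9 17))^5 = (17)(0 1 16)(2 13 8)(3 9 14 10)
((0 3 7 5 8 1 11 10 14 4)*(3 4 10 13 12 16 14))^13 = ((0 4)(1 11 13 12 16 14 10 3 7 5 8))^13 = (0 4)(1 13 16 10 7 8 11 12 14 3 5)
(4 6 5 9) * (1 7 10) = (1 7 10)(4 6 5 9) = [0, 7, 2, 3, 6, 9, 5, 10, 8, 4, 1]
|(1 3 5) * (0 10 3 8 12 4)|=|(0 10 3 5 1 8 12 4)|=8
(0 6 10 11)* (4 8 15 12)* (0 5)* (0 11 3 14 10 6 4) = (0 4 8 15 12)(3 14 10)(5 11) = [4, 1, 2, 14, 8, 11, 6, 7, 15, 9, 3, 5, 0, 13, 10, 12]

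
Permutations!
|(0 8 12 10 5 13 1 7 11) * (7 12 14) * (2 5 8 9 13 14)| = 12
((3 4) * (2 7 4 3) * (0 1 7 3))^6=(7)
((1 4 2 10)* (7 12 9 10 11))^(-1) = (1 10 9 12 7 11 2 4)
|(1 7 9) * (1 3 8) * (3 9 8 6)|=6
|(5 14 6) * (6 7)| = |(5 14 7 6)| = 4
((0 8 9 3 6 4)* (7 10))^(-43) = ((0 8 9 3 6 4)(7 10))^(-43) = (0 4 6 3 9 8)(7 10)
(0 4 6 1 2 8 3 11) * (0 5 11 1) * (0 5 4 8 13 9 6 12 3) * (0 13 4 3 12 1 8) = [0, 2, 4, 8, 1, 11, 5, 7, 13, 6, 10, 3, 12, 9] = (1 2 4)(3 8 13 9 6 5 11)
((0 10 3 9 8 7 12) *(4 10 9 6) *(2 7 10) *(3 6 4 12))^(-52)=(0 8 6)(9 10 12)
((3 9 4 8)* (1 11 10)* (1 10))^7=((1 11)(3 9 4 8))^7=(1 11)(3 8 4 9)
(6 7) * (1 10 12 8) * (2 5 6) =(1 10 12 8)(2 5 6 7) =[0, 10, 5, 3, 4, 6, 7, 2, 1, 9, 12, 11, 8]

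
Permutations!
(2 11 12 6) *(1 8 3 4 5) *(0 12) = (0 12 6 2 11)(1 8 3 4 5) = [12, 8, 11, 4, 5, 1, 2, 7, 3, 9, 10, 0, 6]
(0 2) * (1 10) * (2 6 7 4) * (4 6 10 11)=(0 10 1 11 4 2)(6 7)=[10, 11, 0, 3, 2, 5, 7, 6, 8, 9, 1, 4]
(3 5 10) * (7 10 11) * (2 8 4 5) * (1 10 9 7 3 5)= (1 10 5 11 3 2 8 4)(7 9)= [0, 10, 8, 2, 1, 11, 6, 9, 4, 7, 5, 3]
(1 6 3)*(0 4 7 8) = [4, 6, 2, 1, 7, 5, 3, 8, 0] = (0 4 7 8)(1 6 3)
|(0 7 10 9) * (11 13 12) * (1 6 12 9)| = |(0 7 10 1 6 12 11 13 9)| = 9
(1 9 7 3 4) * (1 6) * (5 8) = (1 9 7 3 4 6)(5 8) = [0, 9, 2, 4, 6, 8, 1, 3, 5, 7]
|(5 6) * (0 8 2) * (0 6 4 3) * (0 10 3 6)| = |(0 8 2)(3 10)(4 6 5)| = 6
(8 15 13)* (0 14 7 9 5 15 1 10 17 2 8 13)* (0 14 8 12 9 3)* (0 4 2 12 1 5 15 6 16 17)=[8, 10, 1, 4, 2, 6, 16, 3, 5, 15, 0, 11, 9, 13, 7, 14, 17, 12]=(0 8 5 6 16 17 12 9 15 14 7 3 4 2 1 10)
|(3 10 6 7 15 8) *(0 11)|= 6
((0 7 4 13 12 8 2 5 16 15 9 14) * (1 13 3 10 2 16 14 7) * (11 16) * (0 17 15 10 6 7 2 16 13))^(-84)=((0 1)(2 5 14 17 15 9)(3 6 7 4)(8 11 13 12)(10 16))^(-84)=(17)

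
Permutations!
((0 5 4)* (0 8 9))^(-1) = (0 9 8 4 5)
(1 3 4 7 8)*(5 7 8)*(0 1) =[1, 3, 2, 4, 8, 7, 6, 5, 0] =(0 1 3 4 8)(5 7)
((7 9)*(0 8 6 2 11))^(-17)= (0 2 8 11 6)(7 9)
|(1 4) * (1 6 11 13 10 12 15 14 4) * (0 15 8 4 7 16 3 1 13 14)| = |(0 15)(1 13 10 12 8 4 6 11 14 7 16 3)| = 12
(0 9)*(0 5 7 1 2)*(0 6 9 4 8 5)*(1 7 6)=(0 4 8 5 6 9)(1 2)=[4, 2, 1, 3, 8, 6, 9, 7, 5, 0]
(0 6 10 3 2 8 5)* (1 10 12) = (0 6 12 1 10 3 2 8 5) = [6, 10, 8, 2, 4, 0, 12, 7, 5, 9, 3, 11, 1]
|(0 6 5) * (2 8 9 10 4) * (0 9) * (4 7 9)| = |(0 6 5 4 2 8)(7 9 10)| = 6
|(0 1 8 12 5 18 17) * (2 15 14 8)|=10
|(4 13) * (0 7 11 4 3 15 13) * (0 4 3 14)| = |(0 7 11 3 15 13 14)| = 7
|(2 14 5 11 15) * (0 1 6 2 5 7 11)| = 9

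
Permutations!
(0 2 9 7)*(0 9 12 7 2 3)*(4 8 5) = (0 3)(2 12 7 9)(4 8 5) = [3, 1, 12, 0, 8, 4, 6, 9, 5, 2, 10, 11, 7]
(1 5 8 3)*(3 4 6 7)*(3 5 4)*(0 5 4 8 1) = (0 5 1 8 3)(4 6 7) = [5, 8, 2, 0, 6, 1, 7, 4, 3]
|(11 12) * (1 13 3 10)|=|(1 13 3 10)(11 12)|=4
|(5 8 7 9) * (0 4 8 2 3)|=|(0 4 8 7 9 5 2 3)|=8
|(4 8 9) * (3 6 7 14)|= |(3 6 7 14)(4 8 9)|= 12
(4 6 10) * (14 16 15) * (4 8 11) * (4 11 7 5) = (4 6 10 8 7 5)(14 16 15) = [0, 1, 2, 3, 6, 4, 10, 5, 7, 9, 8, 11, 12, 13, 16, 14, 15]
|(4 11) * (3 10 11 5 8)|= |(3 10 11 4 5 8)|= 6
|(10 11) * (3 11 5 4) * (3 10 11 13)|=|(3 13)(4 10 5)|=6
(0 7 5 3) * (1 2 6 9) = (0 7 5 3)(1 2 6 9) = [7, 2, 6, 0, 4, 3, 9, 5, 8, 1]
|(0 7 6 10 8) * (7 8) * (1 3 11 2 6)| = |(0 8)(1 3 11 2 6 10 7)| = 14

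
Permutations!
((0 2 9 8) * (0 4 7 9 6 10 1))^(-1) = ((0 2 6 10 1)(4 7 9 8))^(-1) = (0 1 10 6 2)(4 8 9 7)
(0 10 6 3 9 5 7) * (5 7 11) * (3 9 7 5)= [10, 1, 2, 7, 4, 11, 9, 0, 8, 5, 6, 3]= (0 10 6 9 5 11 3 7)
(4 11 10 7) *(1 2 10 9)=(1 2 10 7 4 11 9)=[0, 2, 10, 3, 11, 5, 6, 4, 8, 1, 7, 9]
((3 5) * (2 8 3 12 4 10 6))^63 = ((2 8 3 5 12 4 10 6))^63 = (2 6 10 4 12 5 3 8)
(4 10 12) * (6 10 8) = (4 8 6 10 12) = [0, 1, 2, 3, 8, 5, 10, 7, 6, 9, 12, 11, 4]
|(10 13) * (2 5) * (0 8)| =|(0 8)(2 5)(10 13)| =2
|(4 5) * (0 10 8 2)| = 4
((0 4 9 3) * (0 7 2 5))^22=(0 4 9 3 7 2 5)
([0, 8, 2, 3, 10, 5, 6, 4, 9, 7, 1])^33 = [0, 7, 2, 3, 8, 5, 6, 1, 4, 10, 9]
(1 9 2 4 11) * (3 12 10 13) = [0, 9, 4, 12, 11, 5, 6, 7, 8, 2, 13, 1, 10, 3] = (1 9 2 4 11)(3 12 10 13)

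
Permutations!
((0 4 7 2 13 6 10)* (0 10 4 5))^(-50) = ((0 5)(2 13 6 4 7))^(-50) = (13)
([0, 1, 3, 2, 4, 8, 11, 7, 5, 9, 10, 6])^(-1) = (2 3)(5 8)(6 11)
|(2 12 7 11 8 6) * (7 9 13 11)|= 7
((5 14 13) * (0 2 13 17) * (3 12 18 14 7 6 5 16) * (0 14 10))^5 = (0 12 13 10 3 2 18 16)(5 6 7)(14 17)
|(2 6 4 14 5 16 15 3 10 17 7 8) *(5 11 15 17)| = |(2 6 4 14 11 15 3 10 5 16 17 7 8)| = 13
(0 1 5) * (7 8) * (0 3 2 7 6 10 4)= [1, 5, 7, 2, 0, 3, 10, 8, 6, 9, 4]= (0 1 5 3 2 7 8 6 10 4)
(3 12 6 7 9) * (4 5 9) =[0, 1, 2, 12, 5, 9, 7, 4, 8, 3, 10, 11, 6] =(3 12 6 7 4 5 9)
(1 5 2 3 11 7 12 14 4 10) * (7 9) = [0, 5, 3, 11, 10, 2, 6, 12, 8, 7, 1, 9, 14, 13, 4] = (1 5 2 3 11 9 7 12 14 4 10)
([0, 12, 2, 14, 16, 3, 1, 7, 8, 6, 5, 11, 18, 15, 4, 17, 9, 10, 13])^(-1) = [0, 6, 2, 5, 14, 10, 9, 7, 8, 16, 17, 11, 1, 18, 3, 13, 4, 15, 12]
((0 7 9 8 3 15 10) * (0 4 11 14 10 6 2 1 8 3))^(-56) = (0 1 6 3 7 8 2 15 9)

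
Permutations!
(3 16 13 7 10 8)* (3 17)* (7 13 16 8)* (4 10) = (3 8 17)(4 10 7) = [0, 1, 2, 8, 10, 5, 6, 4, 17, 9, 7, 11, 12, 13, 14, 15, 16, 3]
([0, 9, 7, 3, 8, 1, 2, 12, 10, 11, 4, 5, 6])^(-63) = [0, 9, 7, 3, 4, 1, 2, 12, 8, 11, 10, 5, 6]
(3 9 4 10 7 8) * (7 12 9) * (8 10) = (3 7 10 12 9 4 8) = [0, 1, 2, 7, 8, 5, 6, 10, 3, 4, 12, 11, 9]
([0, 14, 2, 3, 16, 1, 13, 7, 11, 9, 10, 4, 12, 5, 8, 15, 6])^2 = (1 8 4 6 5 14 11 16 13)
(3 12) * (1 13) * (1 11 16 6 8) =(1 13 11 16 6 8)(3 12) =[0, 13, 2, 12, 4, 5, 8, 7, 1, 9, 10, 16, 3, 11, 14, 15, 6]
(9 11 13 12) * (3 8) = (3 8)(9 11 13 12) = [0, 1, 2, 8, 4, 5, 6, 7, 3, 11, 10, 13, 9, 12]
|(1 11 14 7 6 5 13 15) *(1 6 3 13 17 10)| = 11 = |(1 11 14 7 3 13 15 6 5 17 10)|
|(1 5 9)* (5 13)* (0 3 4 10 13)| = 8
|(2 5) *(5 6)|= |(2 6 5)|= 3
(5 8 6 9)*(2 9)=[0, 1, 9, 3, 4, 8, 2, 7, 6, 5]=(2 9 5 8 6)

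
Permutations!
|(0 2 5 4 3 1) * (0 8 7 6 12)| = 10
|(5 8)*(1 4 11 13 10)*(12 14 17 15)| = 20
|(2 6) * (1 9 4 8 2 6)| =|(1 9 4 8 2)| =5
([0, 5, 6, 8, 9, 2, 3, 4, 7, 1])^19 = (1 5 2 6 3 8 7 4 9)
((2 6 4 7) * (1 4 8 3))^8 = ((1 4 7 2 6 8 3))^8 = (1 4 7 2 6 8 3)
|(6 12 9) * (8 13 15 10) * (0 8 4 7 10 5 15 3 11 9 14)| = |(0 8 13 3 11 9 6 12 14)(4 7 10)(5 15)| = 18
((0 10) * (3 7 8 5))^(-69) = ((0 10)(3 7 8 5))^(-69) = (0 10)(3 5 8 7)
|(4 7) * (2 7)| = |(2 7 4)| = 3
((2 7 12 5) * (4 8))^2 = (2 12)(5 7)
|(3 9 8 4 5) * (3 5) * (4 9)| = 2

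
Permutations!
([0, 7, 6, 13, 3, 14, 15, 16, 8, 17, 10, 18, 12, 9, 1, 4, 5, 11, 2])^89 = (1 14 5 16 7)(2 18 11 17 9 13 3 4 15 6)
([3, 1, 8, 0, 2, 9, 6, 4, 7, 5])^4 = [0, 1, 2, 3, 4, 5, 6, 7, 8, 9]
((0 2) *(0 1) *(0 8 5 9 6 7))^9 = ((0 2 1 8 5 9 6 7))^9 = (0 2 1 8 5 9 6 7)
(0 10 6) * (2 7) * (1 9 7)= [10, 9, 1, 3, 4, 5, 0, 2, 8, 7, 6]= (0 10 6)(1 9 7 2)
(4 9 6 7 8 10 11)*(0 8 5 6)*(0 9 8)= (4 8 10 11)(5 6 7)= [0, 1, 2, 3, 8, 6, 7, 5, 10, 9, 11, 4]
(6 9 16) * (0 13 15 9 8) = (0 13 15 9 16 6 8) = [13, 1, 2, 3, 4, 5, 8, 7, 0, 16, 10, 11, 12, 15, 14, 9, 6]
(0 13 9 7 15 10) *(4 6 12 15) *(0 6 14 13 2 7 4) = [2, 1, 7, 3, 14, 5, 12, 0, 8, 4, 6, 11, 15, 9, 13, 10] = (0 2 7)(4 14 13 9)(6 12 15 10)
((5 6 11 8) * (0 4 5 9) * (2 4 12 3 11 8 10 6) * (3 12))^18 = ((12)(0 3 11 10 6 8 9)(2 4 5))^18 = (12)(0 6 3 8 11 9 10)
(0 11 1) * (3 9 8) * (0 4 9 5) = [11, 4, 2, 5, 9, 0, 6, 7, 3, 8, 10, 1] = (0 11 1 4 9 8 3 5)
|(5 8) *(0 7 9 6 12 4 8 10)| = 9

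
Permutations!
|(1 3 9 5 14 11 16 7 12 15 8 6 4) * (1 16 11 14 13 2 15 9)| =22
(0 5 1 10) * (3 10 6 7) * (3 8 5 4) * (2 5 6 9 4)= (0 2 5 1 9 4 3 10)(6 7 8)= [2, 9, 5, 10, 3, 1, 7, 8, 6, 4, 0]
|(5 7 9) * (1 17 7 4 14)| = |(1 17 7 9 5 4 14)| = 7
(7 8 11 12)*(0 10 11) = (0 10 11 12 7 8) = [10, 1, 2, 3, 4, 5, 6, 8, 0, 9, 11, 12, 7]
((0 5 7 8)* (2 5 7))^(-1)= (0 8 7)(2 5)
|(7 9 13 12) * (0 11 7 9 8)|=|(0 11 7 8)(9 13 12)|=12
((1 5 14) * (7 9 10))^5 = (1 14 5)(7 10 9)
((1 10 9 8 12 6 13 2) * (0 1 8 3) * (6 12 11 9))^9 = ((0 1 10 6 13 2 8 11 9 3))^9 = (0 3 9 11 8 2 13 6 10 1)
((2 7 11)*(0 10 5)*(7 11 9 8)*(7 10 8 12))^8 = ((0 8 10 5)(2 11)(7 9 12))^8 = (7 12 9)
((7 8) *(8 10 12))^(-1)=((7 10 12 8))^(-1)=(7 8 12 10)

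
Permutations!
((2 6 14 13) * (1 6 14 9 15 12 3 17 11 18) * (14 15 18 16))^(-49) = ((1 6 9 18)(2 15 12 3 17 11 16 14 13))^(-49) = (1 18 9 6)(2 11 15 16 12 14 3 13 17)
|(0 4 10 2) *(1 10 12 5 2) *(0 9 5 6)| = |(0 4 12 6)(1 10)(2 9 5)| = 12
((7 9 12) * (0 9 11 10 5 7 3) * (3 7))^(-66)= ((0 9 12 7 11 10 5 3))^(-66)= (0 5 11 12)(3 10 7 9)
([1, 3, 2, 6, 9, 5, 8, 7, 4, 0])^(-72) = (0 4 6 1 9 8 3)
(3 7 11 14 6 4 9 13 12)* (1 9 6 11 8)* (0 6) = (0 6 4)(1 9 13 12 3 7 8)(11 14) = [6, 9, 2, 7, 0, 5, 4, 8, 1, 13, 10, 14, 3, 12, 11]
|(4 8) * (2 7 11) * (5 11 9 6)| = 6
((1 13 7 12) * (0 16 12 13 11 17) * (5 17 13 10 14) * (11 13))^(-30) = (17)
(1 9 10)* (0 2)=(0 2)(1 9 10)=[2, 9, 0, 3, 4, 5, 6, 7, 8, 10, 1]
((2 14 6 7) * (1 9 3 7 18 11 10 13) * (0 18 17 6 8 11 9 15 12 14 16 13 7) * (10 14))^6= (0 9)(1 16 7 12)(2 10 15 13)(3 18)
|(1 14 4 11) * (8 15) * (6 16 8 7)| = 20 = |(1 14 4 11)(6 16 8 15 7)|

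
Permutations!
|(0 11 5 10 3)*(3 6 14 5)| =|(0 11 3)(5 10 6 14)| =12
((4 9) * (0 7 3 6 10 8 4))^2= (0 3 10 4)(6 8 9 7)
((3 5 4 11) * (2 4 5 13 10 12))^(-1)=((2 4 11 3 13 10 12))^(-1)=(2 12 10 13 3 11 4)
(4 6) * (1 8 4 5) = (1 8 4 6 5) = [0, 8, 2, 3, 6, 1, 5, 7, 4]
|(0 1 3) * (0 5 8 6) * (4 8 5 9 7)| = 8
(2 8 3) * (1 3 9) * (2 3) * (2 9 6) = [0, 9, 8, 3, 4, 5, 2, 7, 6, 1] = (1 9)(2 8 6)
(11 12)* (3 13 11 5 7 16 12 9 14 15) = (3 13 11 9 14 15)(5 7 16 12) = [0, 1, 2, 13, 4, 7, 6, 16, 8, 14, 10, 9, 5, 11, 15, 3, 12]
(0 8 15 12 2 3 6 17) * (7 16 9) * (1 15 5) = (0 8 5 1 15 12 2 3 6 17)(7 16 9) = [8, 15, 3, 6, 4, 1, 17, 16, 5, 7, 10, 11, 2, 13, 14, 12, 9, 0]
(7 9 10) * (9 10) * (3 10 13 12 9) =[0, 1, 2, 10, 4, 5, 6, 13, 8, 3, 7, 11, 9, 12] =(3 10 7 13 12 9)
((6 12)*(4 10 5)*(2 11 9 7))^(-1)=(2 7 9 11)(4 5 10)(6 12)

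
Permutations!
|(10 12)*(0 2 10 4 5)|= 6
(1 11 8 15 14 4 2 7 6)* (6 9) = [0, 11, 7, 3, 2, 5, 1, 9, 15, 6, 10, 8, 12, 13, 4, 14] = (1 11 8 15 14 4 2 7 9 6)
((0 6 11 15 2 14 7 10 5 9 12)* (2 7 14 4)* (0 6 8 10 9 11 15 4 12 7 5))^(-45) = ((0 8 10)(2 12 6 15 5 11 4)(7 9))^(-45) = (2 5 12 11 6 4 15)(7 9)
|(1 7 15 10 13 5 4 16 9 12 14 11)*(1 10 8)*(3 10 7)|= 14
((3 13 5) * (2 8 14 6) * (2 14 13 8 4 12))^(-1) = (2 12 4)(3 5 13 8)(6 14)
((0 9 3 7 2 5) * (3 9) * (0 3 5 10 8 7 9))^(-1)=(0 9 3 5)(2 7 8 10)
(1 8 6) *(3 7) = (1 8 6)(3 7) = [0, 8, 2, 7, 4, 5, 1, 3, 6]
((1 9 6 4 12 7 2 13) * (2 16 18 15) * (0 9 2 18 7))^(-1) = (0 12 4 6 9)(1 13 2)(7 16)(15 18)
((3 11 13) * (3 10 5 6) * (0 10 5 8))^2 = ((0 10 8)(3 11 13 5 6))^2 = (0 8 10)(3 13 6 11 5)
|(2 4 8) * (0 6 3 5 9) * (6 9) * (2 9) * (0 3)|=8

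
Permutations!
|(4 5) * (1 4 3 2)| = 5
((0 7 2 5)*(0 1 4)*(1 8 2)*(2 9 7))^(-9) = ((0 2 5 8 9 7 1 4))^(-9) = (0 4 1 7 9 8 5 2)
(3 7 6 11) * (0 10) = (0 10)(3 7 6 11) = [10, 1, 2, 7, 4, 5, 11, 6, 8, 9, 0, 3]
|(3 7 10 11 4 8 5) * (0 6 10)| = |(0 6 10 11 4 8 5 3 7)| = 9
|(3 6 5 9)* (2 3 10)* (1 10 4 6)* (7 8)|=|(1 10 2 3)(4 6 5 9)(7 8)|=4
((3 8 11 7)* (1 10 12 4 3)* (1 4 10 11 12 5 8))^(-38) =(1 7 3 11 4)(5 12)(8 10)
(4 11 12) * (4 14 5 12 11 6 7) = (4 6 7)(5 12 14) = [0, 1, 2, 3, 6, 12, 7, 4, 8, 9, 10, 11, 14, 13, 5]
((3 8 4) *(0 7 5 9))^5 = (0 7 5 9)(3 4 8)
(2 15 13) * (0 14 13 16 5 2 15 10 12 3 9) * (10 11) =(0 14 13 15 16 5 2 11 10 12 3 9) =[14, 1, 11, 9, 4, 2, 6, 7, 8, 0, 12, 10, 3, 15, 13, 16, 5]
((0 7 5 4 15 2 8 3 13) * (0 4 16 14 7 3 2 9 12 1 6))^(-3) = ((0 3 13 4 15 9 12 1 6)(2 8)(5 16 14 7))^(-3) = (0 12 4)(1 15 3)(2 8)(5 16 14 7)(6 9 13)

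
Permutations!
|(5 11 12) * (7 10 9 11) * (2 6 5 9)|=15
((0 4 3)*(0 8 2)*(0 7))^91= ((0 4 3 8 2 7))^91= (0 4 3 8 2 7)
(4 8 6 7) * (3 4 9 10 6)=(3 4 8)(6 7 9 10)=[0, 1, 2, 4, 8, 5, 7, 9, 3, 10, 6]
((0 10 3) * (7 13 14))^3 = ((0 10 3)(7 13 14))^3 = (14)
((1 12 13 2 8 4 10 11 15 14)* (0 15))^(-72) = ((0 15 14 1 12 13 2 8 4 10 11))^(-72) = (0 13 11 12 10 1 4 14 8 15 2)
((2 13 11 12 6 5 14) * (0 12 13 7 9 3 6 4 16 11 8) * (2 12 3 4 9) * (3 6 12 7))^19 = ((0 6 5 14 7 2 3 12 9 4 16 11 13 8))^19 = (0 2 16 6 3 11 5 12 13 14 9 8 7 4)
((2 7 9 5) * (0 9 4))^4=(0 7 5)(2 9 4)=((0 9 5 2 7 4))^4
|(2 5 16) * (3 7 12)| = 3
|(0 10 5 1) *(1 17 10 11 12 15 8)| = 6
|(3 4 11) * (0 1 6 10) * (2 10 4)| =|(0 1 6 4 11 3 2 10)| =8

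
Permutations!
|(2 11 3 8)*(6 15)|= 4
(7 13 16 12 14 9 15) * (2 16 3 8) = (2 16 12 14 9 15 7 13 3 8) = [0, 1, 16, 8, 4, 5, 6, 13, 2, 15, 10, 11, 14, 3, 9, 7, 12]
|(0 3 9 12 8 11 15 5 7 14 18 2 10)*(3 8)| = |(0 8 11 15 5 7 14 18 2 10)(3 9 12)| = 30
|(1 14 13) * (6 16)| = 6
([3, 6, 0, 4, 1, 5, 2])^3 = (0 1)(2 4)(3 6)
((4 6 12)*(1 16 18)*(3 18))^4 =(18)(4 6 12)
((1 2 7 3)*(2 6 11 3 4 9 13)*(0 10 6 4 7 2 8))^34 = ((0 10 6 11 3 1 4 9 13 8))^34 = (0 3 13 6 4)(1 8 11 9 10)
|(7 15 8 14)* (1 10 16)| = |(1 10 16)(7 15 8 14)| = 12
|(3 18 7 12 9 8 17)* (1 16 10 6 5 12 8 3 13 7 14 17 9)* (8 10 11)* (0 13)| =|(0 13 7 10 6 5 12 1 16 11 8 9 3 18 14 17)| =16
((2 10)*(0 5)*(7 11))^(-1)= (0 5)(2 10)(7 11)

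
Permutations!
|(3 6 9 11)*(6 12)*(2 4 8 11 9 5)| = |(2 4 8 11 3 12 6 5)| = 8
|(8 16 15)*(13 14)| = 6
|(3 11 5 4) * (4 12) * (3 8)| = |(3 11 5 12 4 8)| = 6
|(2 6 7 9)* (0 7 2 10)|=|(0 7 9 10)(2 6)|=4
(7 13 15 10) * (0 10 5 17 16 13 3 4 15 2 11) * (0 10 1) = (0 1)(2 11 10 7 3 4 15 5 17 16 13) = [1, 0, 11, 4, 15, 17, 6, 3, 8, 9, 7, 10, 12, 2, 14, 5, 13, 16]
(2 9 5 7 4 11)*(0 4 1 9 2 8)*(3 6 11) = [4, 9, 2, 6, 3, 7, 11, 1, 0, 5, 10, 8] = (0 4 3 6 11 8)(1 9 5 7)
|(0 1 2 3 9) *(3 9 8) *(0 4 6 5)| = 14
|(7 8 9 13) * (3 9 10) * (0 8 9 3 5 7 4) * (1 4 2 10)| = |(0 8 1 4)(2 10 5 7 9 13)| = 12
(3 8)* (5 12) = (3 8)(5 12) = [0, 1, 2, 8, 4, 12, 6, 7, 3, 9, 10, 11, 5]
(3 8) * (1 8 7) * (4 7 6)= (1 8 3 6 4 7)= [0, 8, 2, 6, 7, 5, 4, 1, 3]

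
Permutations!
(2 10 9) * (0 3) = (0 3)(2 10 9) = [3, 1, 10, 0, 4, 5, 6, 7, 8, 2, 9]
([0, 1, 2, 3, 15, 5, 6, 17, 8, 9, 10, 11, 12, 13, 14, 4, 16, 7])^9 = (4 15)(7 17)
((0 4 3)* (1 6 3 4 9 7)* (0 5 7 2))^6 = ((0 9 2)(1 6 3 5 7))^6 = (9)(1 6 3 5 7)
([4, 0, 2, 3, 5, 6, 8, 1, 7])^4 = (0 8 4 7 5 1 6)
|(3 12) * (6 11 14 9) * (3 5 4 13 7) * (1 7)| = |(1 7 3 12 5 4 13)(6 11 14 9)| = 28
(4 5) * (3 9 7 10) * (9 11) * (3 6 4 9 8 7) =(3 11 8 7 10 6 4 5 9) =[0, 1, 2, 11, 5, 9, 4, 10, 7, 3, 6, 8]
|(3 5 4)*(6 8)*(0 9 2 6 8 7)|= |(0 9 2 6 7)(3 5 4)|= 15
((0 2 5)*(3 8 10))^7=((0 2 5)(3 8 10))^7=(0 2 5)(3 8 10)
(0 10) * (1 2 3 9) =[10, 2, 3, 9, 4, 5, 6, 7, 8, 1, 0] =(0 10)(1 2 3 9)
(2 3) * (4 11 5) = (2 3)(4 11 5) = [0, 1, 3, 2, 11, 4, 6, 7, 8, 9, 10, 5]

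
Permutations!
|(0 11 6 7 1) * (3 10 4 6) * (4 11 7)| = |(0 7 1)(3 10 11)(4 6)| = 6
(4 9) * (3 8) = (3 8)(4 9) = [0, 1, 2, 8, 9, 5, 6, 7, 3, 4]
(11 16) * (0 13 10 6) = [13, 1, 2, 3, 4, 5, 0, 7, 8, 9, 6, 16, 12, 10, 14, 15, 11] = (0 13 10 6)(11 16)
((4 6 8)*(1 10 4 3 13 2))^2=(1 4 8 13)(2 10 6 3)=((1 10 4 6 8 3 13 2))^2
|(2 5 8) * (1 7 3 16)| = 12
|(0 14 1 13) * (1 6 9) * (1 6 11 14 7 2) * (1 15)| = |(0 7 2 15 1 13)(6 9)(11 14)| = 6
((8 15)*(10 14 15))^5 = ((8 10 14 15))^5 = (8 10 14 15)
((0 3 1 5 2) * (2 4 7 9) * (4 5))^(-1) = ((0 3 1 4 7 9 2))^(-1) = (0 2 9 7 4 1 3)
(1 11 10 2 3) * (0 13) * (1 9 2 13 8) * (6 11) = (0 8 1 6 11 10 13)(2 3 9) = [8, 6, 3, 9, 4, 5, 11, 7, 1, 2, 13, 10, 12, 0]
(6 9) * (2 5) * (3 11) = (2 5)(3 11)(6 9) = [0, 1, 5, 11, 4, 2, 9, 7, 8, 6, 10, 3]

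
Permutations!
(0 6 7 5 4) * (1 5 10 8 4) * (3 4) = [6, 5, 2, 4, 0, 1, 7, 10, 3, 9, 8] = (0 6 7 10 8 3 4)(1 5)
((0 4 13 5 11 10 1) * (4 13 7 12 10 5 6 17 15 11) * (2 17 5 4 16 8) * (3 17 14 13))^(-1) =(0 1 10 12 7 4 11 15 17 3)(2 8 16 5 6 13 14)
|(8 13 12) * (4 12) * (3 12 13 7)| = |(3 12 8 7)(4 13)| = 4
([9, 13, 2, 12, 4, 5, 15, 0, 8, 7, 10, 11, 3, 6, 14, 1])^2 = (0 7 9)(1 6)(13 15)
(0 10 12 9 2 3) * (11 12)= [10, 1, 3, 0, 4, 5, 6, 7, 8, 2, 11, 12, 9]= (0 10 11 12 9 2 3)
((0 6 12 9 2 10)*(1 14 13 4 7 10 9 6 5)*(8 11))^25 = ((0 5 1 14 13 4 7 10)(2 9)(6 12)(8 11))^25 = (0 5 1 14 13 4 7 10)(2 9)(6 12)(8 11)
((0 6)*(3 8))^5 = (0 6)(3 8)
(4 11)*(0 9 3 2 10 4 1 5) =[9, 5, 10, 2, 11, 0, 6, 7, 8, 3, 4, 1] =(0 9 3 2 10 4 11 1 5)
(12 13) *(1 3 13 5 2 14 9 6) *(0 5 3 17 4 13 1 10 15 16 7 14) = (0 5 2)(1 17 4 13 12 3)(6 10 15 16 7 14 9) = [5, 17, 0, 1, 13, 2, 10, 14, 8, 6, 15, 11, 3, 12, 9, 16, 7, 4]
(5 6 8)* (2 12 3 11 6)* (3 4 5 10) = (2 12 4 5)(3 11 6 8 10) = [0, 1, 12, 11, 5, 2, 8, 7, 10, 9, 3, 6, 4]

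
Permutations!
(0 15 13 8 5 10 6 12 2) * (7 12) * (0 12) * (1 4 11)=(0 15 13 8 5 10 6 7)(1 4 11)(2 12)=[15, 4, 12, 3, 11, 10, 7, 0, 5, 9, 6, 1, 2, 8, 14, 13]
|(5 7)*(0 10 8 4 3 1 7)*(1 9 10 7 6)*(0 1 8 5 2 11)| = 8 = |(0 7 2 11)(1 6 8 4 3 9 10 5)|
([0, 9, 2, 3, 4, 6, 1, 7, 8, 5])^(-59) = [0, 9, 2, 3, 4, 6, 1, 7, 8, 5]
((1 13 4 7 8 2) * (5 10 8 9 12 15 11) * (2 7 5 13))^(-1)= (1 2)(4 13 11 15 12 9 7 8 10 5)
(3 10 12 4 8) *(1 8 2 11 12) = (1 8 3 10)(2 11 12 4) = [0, 8, 11, 10, 2, 5, 6, 7, 3, 9, 1, 12, 4]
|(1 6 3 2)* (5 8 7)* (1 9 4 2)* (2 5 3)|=9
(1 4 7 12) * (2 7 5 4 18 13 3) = (1 18 13 3 2 7 12)(4 5) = [0, 18, 7, 2, 5, 4, 6, 12, 8, 9, 10, 11, 1, 3, 14, 15, 16, 17, 13]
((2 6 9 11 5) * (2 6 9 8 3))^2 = (2 11 6 3 9 5 8)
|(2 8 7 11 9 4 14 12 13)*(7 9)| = 14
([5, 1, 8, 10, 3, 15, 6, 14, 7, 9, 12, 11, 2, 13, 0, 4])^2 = [15, 1, 7, 12, 10, 4, 6, 0, 14, 9, 2, 11, 8, 13, 5, 3]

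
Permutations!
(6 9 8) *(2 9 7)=[0, 1, 9, 3, 4, 5, 7, 2, 6, 8]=(2 9 8 6 7)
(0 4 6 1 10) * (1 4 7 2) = [7, 10, 1, 3, 6, 5, 4, 2, 8, 9, 0] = (0 7 2 1 10)(4 6)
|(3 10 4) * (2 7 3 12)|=|(2 7 3 10 4 12)|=6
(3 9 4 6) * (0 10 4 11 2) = [10, 1, 0, 9, 6, 5, 3, 7, 8, 11, 4, 2] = (0 10 4 6 3 9 11 2)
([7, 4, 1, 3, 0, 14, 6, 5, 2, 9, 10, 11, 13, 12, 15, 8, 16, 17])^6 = (17)(0 2 14)(1 15 7)(4 8 5)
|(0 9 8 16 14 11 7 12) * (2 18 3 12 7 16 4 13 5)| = 30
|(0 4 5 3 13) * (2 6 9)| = |(0 4 5 3 13)(2 6 9)| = 15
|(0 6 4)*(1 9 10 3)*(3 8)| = |(0 6 4)(1 9 10 8 3)| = 15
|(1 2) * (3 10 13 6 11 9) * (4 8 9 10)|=|(1 2)(3 4 8 9)(6 11 10 13)|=4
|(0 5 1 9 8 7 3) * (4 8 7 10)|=|(0 5 1 9 7 3)(4 8 10)|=6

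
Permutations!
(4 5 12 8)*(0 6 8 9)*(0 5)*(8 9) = (0 6 9 5 12 8 4) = [6, 1, 2, 3, 0, 12, 9, 7, 4, 5, 10, 11, 8]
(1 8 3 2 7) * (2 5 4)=[0, 8, 7, 5, 2, 4, 6, 1, 3]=(1 8 3 5 4 2 7)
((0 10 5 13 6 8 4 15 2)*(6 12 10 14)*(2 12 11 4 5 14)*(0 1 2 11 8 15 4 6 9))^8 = ((0 11 6 15 12 10 14 9)(1 2)(5 13 8))^8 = (15)(5 8 13)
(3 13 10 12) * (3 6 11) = [0, 1, 2, 13, 4, 5, 11, 7, 8, 9, 12, 3, 6, 10] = (3 13 10 12 6 11)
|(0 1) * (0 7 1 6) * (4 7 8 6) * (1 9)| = |(0 4 7 9 1 8 6)| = 7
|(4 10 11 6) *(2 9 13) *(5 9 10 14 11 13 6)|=6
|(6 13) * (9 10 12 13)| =|(6 9 10 12 13)| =5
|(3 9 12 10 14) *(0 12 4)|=|(0 12 10 14 3 9 4)|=7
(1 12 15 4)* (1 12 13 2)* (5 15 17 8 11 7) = [0, 13, 1, 3, 12, 15, 6, 5, 11, 9, 10, 7, 17, 2, 14, 4, 16, 8] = (1 13 2)(4 12 17 8 11 7 5 15)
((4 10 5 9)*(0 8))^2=(4 5)(9 10)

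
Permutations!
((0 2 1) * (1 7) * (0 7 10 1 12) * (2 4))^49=((0 4 2 10 1 7 12))^49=(12)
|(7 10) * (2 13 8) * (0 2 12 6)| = 6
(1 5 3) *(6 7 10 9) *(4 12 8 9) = [0, 5, 2, 1, 12, 3, 7, 10, 9, 6, 4, 11, 8] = (1 5 3)(4 12 8 9 6 7 10)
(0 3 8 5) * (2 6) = (0 3 8 5)(2 6) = [3, 1, 6, 8, 4, 0, 2, 7, 5]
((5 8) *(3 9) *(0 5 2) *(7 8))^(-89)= (0 5 7 8 2)(3 9)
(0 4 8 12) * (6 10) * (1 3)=(0 4 8 12)(1 3)(6 10)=[4, 3, 2, 1, 8, 5, 10, 7, 12, 9, 6, 11, 0]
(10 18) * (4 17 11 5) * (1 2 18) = (1 2 18 10)(4 17 11 5) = [0, 2, 18, 3, 17, 4, 6, 7, 8, 9, 1, 5, 12, 13, 14, 15, 16, 11, 10]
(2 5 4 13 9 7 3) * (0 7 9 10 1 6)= (0 7 3 2 5 4 13 10 1 6)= [7, 6, 5, 2, 13, 4, 0, 3, 8, 9, 1, 11, 12, 10]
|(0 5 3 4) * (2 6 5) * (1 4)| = |(0 2 6 5 3 1 4)| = 7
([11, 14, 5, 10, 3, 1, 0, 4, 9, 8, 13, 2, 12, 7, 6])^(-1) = [6, 5, 11, 4, 7, 2, 14, 13, 9, 8, 3, 0, 12, 10, 1]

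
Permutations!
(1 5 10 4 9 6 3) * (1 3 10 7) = (1 5 7)(4 9 6 10) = [0, 5, 2, 3, 9, 7, 10, 1, 8, 6, 4]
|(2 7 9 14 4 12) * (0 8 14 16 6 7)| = 12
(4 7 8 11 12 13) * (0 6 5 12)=(0 6 5 12 13 4 7 8 11)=[6, 1, 2, 3, 7, 12, 5, 8, 11, 9, 10, 0, 13, 4]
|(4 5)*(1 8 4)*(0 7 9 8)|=7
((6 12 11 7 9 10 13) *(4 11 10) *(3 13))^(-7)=(3 12 13 10 6)(4 11 7 9)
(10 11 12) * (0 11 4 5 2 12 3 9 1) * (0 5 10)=(0 11 3 9 1 5 2 12)(4 10)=[11, 5, 12, 9, 10, 2, 6, 7, 8, 1, 4, 3, 0]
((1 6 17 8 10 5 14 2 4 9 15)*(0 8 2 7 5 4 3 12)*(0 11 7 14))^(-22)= (0 17 8 2 10 3 4 12 9 11 15 7 1 5 6)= ((0 8 10 4 9 15 1 6 17 2 3 12 11 7 5))^(-22)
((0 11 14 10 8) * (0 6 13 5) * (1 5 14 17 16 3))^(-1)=((0 11 17 16 3 1 5)(6 13 14 10 8))^(-1)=(0 5 1 3 16 17 11)(6 8 10 14 13)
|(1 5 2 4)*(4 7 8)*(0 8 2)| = 10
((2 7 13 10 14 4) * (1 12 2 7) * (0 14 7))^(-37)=((0 14 4)(1 12 2)(7 13 10))^(-37)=(0 4 14)(1 2 12)(7 10 13)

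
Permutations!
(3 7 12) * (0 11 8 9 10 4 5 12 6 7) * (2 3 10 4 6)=(0 11 8 9 4 5 12 10 6 7 2 3)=[11, 1, 3, 0, 5, 12, 7, 2, 9, 4, 6, 8, 10]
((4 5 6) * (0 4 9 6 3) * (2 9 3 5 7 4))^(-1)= (0 3 6 9 2)(4 7)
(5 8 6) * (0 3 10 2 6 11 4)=(0 3 10 2 6 5 8 11 4)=[3, 1, 6, 10, 0, 8, 5, 7, 11, 9, 2, 4]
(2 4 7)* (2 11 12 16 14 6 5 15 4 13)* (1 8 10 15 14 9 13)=(1 8 10 15 4 7 11 12 16 9 13 2)(5 14 6)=[0, 8, 1, 3, 7, 14, 5, 11, 10, 13, 15, 12, 16, 2, 6, 4, 9]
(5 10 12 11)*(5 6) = [0, 1, 2, 3, 4, 10, 5, 7, 8, 9, 12, 6, 11] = (5 10 12 11 6)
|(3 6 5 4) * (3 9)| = |(3 6 5 4 9)| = 5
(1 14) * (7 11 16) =(1 14)(7 11 16) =[0, 14, 2, 3, 4, 5, 6, 11, 8, 9, 10, 16, 12, 13, 1, 15, 7]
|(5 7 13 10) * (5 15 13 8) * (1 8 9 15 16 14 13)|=|(1 8 5 7 9 15)(10 16 14 13)|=12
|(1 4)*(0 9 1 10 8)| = |(0 9 1 4 10 8)| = 6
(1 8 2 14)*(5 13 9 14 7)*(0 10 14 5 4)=(0 10 14 1 8 2 7 4)(5 13 9)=[10, 8, 7, 3, 0, 13, 6, 4, 2, 5, 14, 11, 12, 9, 1]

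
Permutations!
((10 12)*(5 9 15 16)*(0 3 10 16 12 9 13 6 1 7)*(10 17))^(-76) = ((0 3 17 10 9 15 12 16 5 13 6 1 7))^(-76) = (0 17 9 12 5 6 7 3 10 15 16 13 1)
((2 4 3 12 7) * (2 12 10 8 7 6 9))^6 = (2 12 10)(3 9 7)(4 6 8)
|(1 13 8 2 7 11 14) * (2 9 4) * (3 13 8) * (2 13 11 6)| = 24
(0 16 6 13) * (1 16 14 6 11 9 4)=(0 14 6 13)(1 16 11 9 4)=[14, 16, 2, 3, 1, 5, 13, 7, 8, 4, 10, 9, 12, 0, 6, 15, 11]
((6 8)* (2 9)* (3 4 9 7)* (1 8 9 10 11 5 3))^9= (1 9)(2 8)(3 5 11 10 4)(6 7)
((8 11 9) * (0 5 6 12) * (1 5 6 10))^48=((0 6 12)(1 5 10)(8 11 9))^48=(12)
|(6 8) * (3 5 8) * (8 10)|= |(3 5 10 8 6)|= 5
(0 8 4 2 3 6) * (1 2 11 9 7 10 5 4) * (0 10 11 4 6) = (0 8 1 2 3)(5 6 10)(7 11 9) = [8, 2, 3, 0, 4, 6, 10, 11, 1, 7, 5, 9]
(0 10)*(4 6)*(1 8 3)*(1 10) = [1, 8, 2, 10, 6, 5, 4, 7, 3, 9, 0] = (0 1 8 3 10)(4 6)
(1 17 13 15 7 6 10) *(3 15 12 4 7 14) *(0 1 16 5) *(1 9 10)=(0 9 10 16 5)(1 17 13 12 4 7 6)(3 15 14)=[9, 17, 2, 15, 7, 0, 1, 6, 8, 10, 16, 11, 4, 12, 3, 14, 5, 13]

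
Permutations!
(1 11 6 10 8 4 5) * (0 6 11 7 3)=(11)(0 6 10 8 4 5 1 7 3)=[6, 7, 2, 0, 5, 1, 10, 3, 4, 9, 8, 11]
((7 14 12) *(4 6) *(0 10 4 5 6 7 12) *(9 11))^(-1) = (0 14 7 4 10)(5 6)(9 11)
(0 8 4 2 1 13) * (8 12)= (0 12 8 4 2 1 13)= [12, 13, 1, 3, 2, 5, 6, 7, 4, 9, 10, 11, 8, 0]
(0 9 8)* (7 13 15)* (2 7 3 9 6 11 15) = (0 6 11 15 3 9 8)(2 7 13) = [6, 1, 7, 9, 4, 5, 11, 13, 0, 8, 10, 15, 12, 2, 14, 3]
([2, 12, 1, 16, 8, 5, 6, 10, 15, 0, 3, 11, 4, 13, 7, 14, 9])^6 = (0 15 9 8 16 4 3 12 10 1 7 2 14)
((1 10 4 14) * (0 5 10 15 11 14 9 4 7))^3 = (0 7 10 5)(1 14 11 15)(4 9)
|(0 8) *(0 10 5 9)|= 5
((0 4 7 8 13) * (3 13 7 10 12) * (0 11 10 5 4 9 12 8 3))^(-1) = ((0 9 12)(3 13 11 10 8 7)(4 5))^(-1) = (0 12 9)(3 7 8 10 11 13)(4 5)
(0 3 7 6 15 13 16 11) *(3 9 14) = (0 9 14 3 7 6 15 13 16 11) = [9, 1, 2, 7, 4, 5, 15, 6, 8, 14, 10, 0, 12, 16, 3, 13, 11]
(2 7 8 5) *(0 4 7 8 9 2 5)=(0 4 7 9 2 8)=[4, 1, 8, 3, 7, 5, 6, 9, 0, 2]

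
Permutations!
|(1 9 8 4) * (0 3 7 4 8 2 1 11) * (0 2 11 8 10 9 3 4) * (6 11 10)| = 18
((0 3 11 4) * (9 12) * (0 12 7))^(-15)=(0 7 9 12 4 11 3)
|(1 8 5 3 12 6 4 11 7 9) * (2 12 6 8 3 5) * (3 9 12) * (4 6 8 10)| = |(1 9)(2 3 8)(4 11 7 12 10)| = 30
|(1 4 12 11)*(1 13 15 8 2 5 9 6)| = 11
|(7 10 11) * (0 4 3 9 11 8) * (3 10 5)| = |(0 4 10 8)(3 9 11 7 5)| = 20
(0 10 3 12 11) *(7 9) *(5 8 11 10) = (0 5 8 11)(3 12 10)(7 9) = [5, 1, 2, 12, 4, 8, 6, 9, 11, 7, 3, 0, 10]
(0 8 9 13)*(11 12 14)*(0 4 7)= (0 8 9 13 4 7)(11 12 14)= [8, 1, 2, 3, 7, 5, 6, 0, 9, 13, 10, 12, 14, 4, 11]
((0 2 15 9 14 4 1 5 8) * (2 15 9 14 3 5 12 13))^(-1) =((0 15 14 4 1 12 13 2 9 3 5 8))^(-1) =(0 8 5 3 9 2 13 12 1 4 14 15)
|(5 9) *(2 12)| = 2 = |(2 12)(5 9)|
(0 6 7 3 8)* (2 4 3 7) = [6, 1, 4, 8, 3, 5, 2, 7, 0] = (0 6 2 4 3 8)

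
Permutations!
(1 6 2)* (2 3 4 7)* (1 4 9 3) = (1 6)(2 4 7)(3 9) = [0, 6, 4, 9, 7, 5, 1, 2, 8, 3]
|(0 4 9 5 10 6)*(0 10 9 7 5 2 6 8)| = |(0 4 7 5 9 2 6 10 8)| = 9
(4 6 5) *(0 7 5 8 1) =(0 7 5 4 6 8 1) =[7, 0, 2, 3, 6, 4, 8, 5, 1]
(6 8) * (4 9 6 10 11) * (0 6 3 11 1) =[6, 0, 2, 11, 9, 5, 8, 7, 10, 3, 1, 4] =(0 6 8 10 1)(3 11 4 9)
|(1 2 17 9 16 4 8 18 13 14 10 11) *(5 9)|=13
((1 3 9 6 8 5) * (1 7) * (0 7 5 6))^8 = ((0 7 1 3 9)(6 8))^8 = (0 3 7 9 1)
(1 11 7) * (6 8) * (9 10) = [0, 11, 2, 3, 4, 5, 8, 1, 6, 10, 9, 7] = (1 11 7)(6 8)(9 10)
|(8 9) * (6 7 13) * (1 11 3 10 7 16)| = 8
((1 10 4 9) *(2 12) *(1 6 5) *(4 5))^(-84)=((1 10 5)(2 12)(4 9 6))^(-84)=(12)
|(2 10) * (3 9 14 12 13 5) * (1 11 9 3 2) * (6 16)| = |(1 11 9 14 12 13 5 2 10)(6 16)| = 18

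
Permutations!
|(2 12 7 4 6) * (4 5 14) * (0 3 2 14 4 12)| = |(0 3 2)(4 6 14 12 7 5)| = 6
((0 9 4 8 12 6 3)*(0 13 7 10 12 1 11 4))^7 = ((0 9)(1 11 4 8)(3 13 7 10 12 6))^7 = (0 9)(1 8 4 11)(3 13 7 10 12 6)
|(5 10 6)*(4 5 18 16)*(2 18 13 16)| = 6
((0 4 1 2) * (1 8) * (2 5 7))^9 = (0 8 5 2 4 1 7)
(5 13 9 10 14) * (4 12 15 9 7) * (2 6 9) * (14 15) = (2 6 9 10 15)(4 12 14 5 13 7) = [0, 1, 6, 3, 12, 13, 9, 4, 8, 10, 15, 11, 14, 7, 5, 2]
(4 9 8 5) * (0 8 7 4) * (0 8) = (4 9 7)(5 8) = [0, 1, 2, 3, 9, 8, 6, 4, 5, 7]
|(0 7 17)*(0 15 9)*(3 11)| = 10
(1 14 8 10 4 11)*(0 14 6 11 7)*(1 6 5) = (0 14 8 10 4 7)(1 5)(6 11) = [14, 5, 2, 3, 7, 1, 11, 0, 10, 9, 4, 6, 12, 13, 8]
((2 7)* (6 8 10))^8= ((2 7)(6 8 10))^8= (6 10 8)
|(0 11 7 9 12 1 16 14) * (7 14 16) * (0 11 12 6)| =|(16)(0 12 1 7 9 6)(11 14)| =6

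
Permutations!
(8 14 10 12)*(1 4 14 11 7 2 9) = (1 4 14 10 12 8 11 7 2 9) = [0, 4, 9, 3, 14, 5, 6, 2, 11, 1, 12, 7, 8, 13, 10]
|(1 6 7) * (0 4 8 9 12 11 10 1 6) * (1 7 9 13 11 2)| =|(0 4 8 13 11 10 7 6 9 12 2 1)| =12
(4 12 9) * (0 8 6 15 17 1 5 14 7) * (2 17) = (0 8 6 15 2 17 1 5 14 7)(4 12 9) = [8, 5, 17, 3, 12, 14, 15, 0, 6, 4, 10, 11, 9, 13, 7, 2, 16, 1]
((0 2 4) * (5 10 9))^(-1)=(0 4 2)(5 9 10)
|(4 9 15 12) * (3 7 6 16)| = 4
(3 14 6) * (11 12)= (3 14 6)(11 12)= [0, 1, 2, 14, 4, 5, 3, 7, 8, 9, 10, 12, 11, 13, 6]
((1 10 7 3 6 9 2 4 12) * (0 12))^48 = (0 2 6 7 1)(3 10 12 4 9)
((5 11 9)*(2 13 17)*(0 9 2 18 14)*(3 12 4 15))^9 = ((0 9 5 11 2 13 17 18 14)(3 12 4 15))^9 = (18)(3 12 4 15)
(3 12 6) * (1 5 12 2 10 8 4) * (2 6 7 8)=(1 5 12 7 8 4)(2 10)(3 6)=[0, 5, 10, 6, 1, 12, 3, 8, 4, 9, 2, 11, 7]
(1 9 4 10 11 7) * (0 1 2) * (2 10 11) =(0 1 9 4 11 7 10 2) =[1, 9, 0, 3, 11, 5, 6, 10, 8, 4, 2, 7]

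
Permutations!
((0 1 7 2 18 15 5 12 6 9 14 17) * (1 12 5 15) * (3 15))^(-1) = (0 17 14 9 6 12)(1 18 2 7)(3 15)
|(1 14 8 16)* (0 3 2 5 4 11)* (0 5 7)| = 12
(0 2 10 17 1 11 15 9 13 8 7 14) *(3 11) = (0 2 10 17 1 3 11 15 9 13 8 7 14) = [2, 3, 10, 11, 4, 5, 6, 14, 7, 13, 17, 15, 12, 8, 0, 9, 16, 1]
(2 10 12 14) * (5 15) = [0, 1, 10, 3, 4, 15, 6, 7, 8, 9, 12, 11, 14, 13, 2, 5] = (2 10 12 14)(5 15)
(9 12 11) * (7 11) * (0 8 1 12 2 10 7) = (0 8 1 12)(2 10 7 11 9) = [8, 12, 10, 3, 4, 5, 6, 11, 1, 2, 7, 9, 0]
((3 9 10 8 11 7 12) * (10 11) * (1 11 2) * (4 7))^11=(1 7 9 11 12 2 4 3)(8 10)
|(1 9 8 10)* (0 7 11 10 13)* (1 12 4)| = 10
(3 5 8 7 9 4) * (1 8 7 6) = (1 8 6)(3 5 7 9 4) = [0, 8, 2, 5, 3, 7, 1, 9, 6, 4]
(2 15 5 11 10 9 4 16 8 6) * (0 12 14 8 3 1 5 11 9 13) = (0 12 14 8 6 2 15 11 10 13)(1 5 9 4 16 3) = [12, 5, 15, 1, 16, 9, 2, 7, 6, 4, 13, 10, 14, 0, 8, 11, 3]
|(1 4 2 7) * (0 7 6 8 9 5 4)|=|(0 7 1)(2 6 8 9 5 4)|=6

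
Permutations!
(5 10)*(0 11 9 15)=(0 11 9 15)(5 10)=[11, 1, 2, 3, 4, 10, 6, 7, 8, 15, 5, 9, 12, 13, 14, 0]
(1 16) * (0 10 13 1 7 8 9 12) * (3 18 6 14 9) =[10, 16, 2, 18, 4, 5, 14, 8, 3, 12, 13, 11, 0, 1, 9, 15, 7, 17, 6] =(0 10 13 1 16 7 8 3 18 6 14 9 12)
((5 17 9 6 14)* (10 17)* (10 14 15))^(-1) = ((5 14)(6 15 10 17 9))^(-1) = (5 14)(6 9 17 10 15)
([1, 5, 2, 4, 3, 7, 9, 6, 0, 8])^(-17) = [6, 9, 2, 4, 3, 8, 1, 0, 7, 5]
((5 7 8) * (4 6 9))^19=((4 6 9)(5 7 8))^19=(4 6 9)(5 7 8)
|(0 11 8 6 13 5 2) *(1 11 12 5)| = |(0 12 5 2)(1 11 8 6 13)| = 20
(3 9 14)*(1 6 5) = (1 6 5)(3 9 14) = [0, 6, 2, 9, 4, 1, 5, 7, 8, 14, 10, 11, 12, 13, 3]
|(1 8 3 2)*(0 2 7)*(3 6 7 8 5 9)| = 9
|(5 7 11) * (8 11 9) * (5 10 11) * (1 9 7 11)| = |(1 9 8 5 11 10)| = 6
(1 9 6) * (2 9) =(1 2 9 6) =[0, 2, 9, 3, 4, 5, 1, 7, 8, 6]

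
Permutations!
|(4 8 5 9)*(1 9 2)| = |(1 9 4 8 5 2)| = 6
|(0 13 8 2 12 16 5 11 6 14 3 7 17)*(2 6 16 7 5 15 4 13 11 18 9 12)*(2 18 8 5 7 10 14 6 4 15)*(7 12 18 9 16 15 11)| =|(0 7 17)(2 9 18 16)(3 12 10 14)(4 13 5 8)(11 15)| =12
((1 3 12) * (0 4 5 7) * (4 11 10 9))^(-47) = (0 10 4 7 11 9 5)(1 3 12)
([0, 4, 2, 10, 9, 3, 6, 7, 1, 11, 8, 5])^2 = [0, 9, 2, 8, 11, 10, 6, 7, 4, 5, 1, 3]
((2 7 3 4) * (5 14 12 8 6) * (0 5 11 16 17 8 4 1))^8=(0 1 3 7 2 4 12 14 5)(6 17 11 8 16)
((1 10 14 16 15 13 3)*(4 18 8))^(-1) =(1 3 13 15 16 14 10)(4 8 18)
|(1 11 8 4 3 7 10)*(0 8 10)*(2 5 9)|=|(0 8 4 3 7)(1 11 10)(2 5 9)|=15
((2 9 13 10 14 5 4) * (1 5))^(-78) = ((1 5 4 2 9 13 10 14))^(-78) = (1 4 9 10)(2 13 14 5)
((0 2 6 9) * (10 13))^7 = (0 9 6 2)(10 13)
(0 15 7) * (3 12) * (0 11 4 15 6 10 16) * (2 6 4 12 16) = (0 4 15 7 11 12 3 16)(2 6 10) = [4, 1, 6, 16, 15, 5, 10, 11, 8, 9, 2, 12, 3, 13, 14, 7, 0]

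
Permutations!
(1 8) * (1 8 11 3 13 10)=(1 11 3 13 10)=[0, 11, 2, 13, 4, 5, 6, 7, 8, 9, 1, 3, 12, 10]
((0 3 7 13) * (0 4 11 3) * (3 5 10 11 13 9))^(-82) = (13)(3 9 7)(5 11 10)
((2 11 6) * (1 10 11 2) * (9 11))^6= ((1 10 9 11 6))^6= (1 10 9 11 6)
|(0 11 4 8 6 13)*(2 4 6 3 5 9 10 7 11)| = |(0 2 4 8 3 5 9 10 7 11 6 13)| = 12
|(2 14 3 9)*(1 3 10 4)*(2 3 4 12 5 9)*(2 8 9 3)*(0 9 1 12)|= |(0 9 2 14 10)(1 4 12 5 3 8)|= 30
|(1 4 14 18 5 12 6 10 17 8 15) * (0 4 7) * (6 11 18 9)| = 44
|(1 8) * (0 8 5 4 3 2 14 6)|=|(0 8 1 5 4 3 2 14 6)|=9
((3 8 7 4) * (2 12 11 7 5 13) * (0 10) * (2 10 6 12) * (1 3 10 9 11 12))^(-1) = ((0 6 1 3 8 5 13 9 11 7 4 10))^(-1) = (0 10 4 7 11 9 13 5 8 3 1 6)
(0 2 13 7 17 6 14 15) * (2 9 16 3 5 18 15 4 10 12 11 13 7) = (0 9 16 3 5 18 15)(2 7 17 6 14 4 10 12 11 13) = [9, 1, 7, 5, 10, 18, 14, 17, 8, 16, 12, 13, 11, 2, 4, 0, 3, 6, 15]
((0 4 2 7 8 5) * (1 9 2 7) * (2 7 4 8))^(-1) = (0 5 8)(1 2 7 9)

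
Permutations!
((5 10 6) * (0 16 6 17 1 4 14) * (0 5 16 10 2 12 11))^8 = (0 12 5 4 17)(1 10 11 2 14)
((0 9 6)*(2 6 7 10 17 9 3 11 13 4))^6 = ((0 3 11 13 4 2 6)(7 10 17 9))^6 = (0 6 2 4 13 11 3)(7 17)(9 10)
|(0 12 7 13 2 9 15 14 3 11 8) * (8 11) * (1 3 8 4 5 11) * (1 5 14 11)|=|(0 12 7 13 2 9 15 11 5 1 3 4 14 8)|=14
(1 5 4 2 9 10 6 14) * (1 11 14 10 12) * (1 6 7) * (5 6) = [0, 6, 9, 3, 2, 4, 10, 1, 8, 12, 7, 14, 5, 13, 11] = (1 6 10 7)(2 9 12 5 4)(11 14)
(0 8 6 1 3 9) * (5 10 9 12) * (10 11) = (0 8 6 1 3 12 5 11 10 9) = [8, 3, 2, 12, 4, 11, 1, 7, 6, 0, 9, 10, 5]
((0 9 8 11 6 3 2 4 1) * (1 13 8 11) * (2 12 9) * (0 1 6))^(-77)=((0 2 4 13 8 6 3 12 9 11))^(-77)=(0 13 3 11 4 6 9 2 8 12)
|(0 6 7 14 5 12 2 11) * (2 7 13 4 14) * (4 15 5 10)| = 9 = |(0 6 13 15 5 12 7 2 11)(4 14 10)|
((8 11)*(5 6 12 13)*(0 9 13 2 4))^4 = (0 6)(2 13)(4 5)(9 12)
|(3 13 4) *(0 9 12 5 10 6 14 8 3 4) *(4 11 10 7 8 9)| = |(0 4 11 10 6 14 9 12 5 7 8 3 13)| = 13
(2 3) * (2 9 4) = [0, 1, 3, 9, 2, 5, 6, 7, 8, 4] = (2 3 9 4)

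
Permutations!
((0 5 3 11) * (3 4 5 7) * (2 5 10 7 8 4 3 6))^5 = (0 6)(2 8)(3 10)(4 5)(7 11) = ((0 8 4 10 7 6 2 5 3 11))^5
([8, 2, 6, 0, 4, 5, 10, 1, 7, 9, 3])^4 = [2, 3, 0, 1, 4, 5, 8, 10, 6, 9, 7]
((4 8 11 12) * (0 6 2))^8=(12)(0 2 6)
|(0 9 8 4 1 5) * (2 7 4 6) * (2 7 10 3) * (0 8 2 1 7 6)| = 8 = |(0 9 2 10 3 1 5 8)(4 7)|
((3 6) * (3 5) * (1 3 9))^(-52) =(1 5 3 9 6)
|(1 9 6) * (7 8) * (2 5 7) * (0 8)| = |(0 8 2 5 7)(1 9 6)| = 15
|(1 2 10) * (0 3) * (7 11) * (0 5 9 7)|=6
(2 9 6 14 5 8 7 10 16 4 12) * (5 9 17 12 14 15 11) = [0, 1, 17, 3, 14, 8, 15, 10, 7, 6, 16, 5, 2, 13, 9, 11, 4, 12] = (2 17 12)(4 14 9 6 15 11 5 8 7 10 16)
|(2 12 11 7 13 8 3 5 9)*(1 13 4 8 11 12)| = 10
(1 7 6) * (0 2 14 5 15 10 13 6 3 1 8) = (0 2 14 5 15 10 13 6 8)(1 7 3) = [2, 7, 14, 1, 4, 15, 8, 3, 0, 9, 13, 11, 12, 6, 5, 10]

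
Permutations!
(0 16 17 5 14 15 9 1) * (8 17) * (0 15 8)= (0 16)(1 15 9)(5 14 8 17)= [16, 15, 2, 3, 4, 14, 6, 7, 17, 1, 10, 11, 12, 13, 8, 9, 0, 5]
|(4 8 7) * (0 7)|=|(0 7 4 8)|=4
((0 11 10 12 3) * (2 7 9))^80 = ((0 11 10 12 3)(2 7 9))^80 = (12)(2 9 7)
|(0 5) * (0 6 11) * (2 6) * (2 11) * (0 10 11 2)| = |(0 5 2 6)(10 11)| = 4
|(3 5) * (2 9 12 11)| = |(2 9 12 11)(3 5)| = 4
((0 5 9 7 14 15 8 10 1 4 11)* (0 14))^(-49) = (15)(0 7 9 5)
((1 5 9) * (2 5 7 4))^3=(1 2)(4 9)(5 7)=((1 7 4 2 5 9))^3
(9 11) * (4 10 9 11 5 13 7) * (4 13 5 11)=(4 10 9 11)(7 13)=[0, 1, 2, 3, 10, 5, 6, 13, 8, 11, 9, 4, 12, 7]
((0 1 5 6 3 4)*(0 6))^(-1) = ((0 1 5)(3 4 6))^(-1) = (0 5 1)(3 6 4)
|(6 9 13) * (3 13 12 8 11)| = |(3 13 6 9 12 8 11)| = 7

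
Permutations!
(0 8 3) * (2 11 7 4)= (0 8 3)(2 11 7 4)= [8, 1, 11, 0, 2, 5, 6, 4, 3, 9, 10, 7]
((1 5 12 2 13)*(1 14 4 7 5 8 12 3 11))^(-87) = ((1 8 12 2 13 14 4 7 5 3 11))^(-87) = (1 8 12 2 13 14 4 7 5 3 11)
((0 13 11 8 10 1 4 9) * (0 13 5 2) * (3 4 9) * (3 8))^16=(13)(0 5 2)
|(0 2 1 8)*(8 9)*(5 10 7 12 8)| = 9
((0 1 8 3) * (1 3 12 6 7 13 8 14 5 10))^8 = ((0 3)(1 14 5 10)(6 7 13 8 12))^8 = (14)(6 8 7 12 13)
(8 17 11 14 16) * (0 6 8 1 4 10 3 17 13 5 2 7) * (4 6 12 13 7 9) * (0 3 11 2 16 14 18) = (0 12 13 5 16 1 6 8 7 3 17 2 9 4 10 11 18) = [12, 6, 9, 17, 10, 16, 8, 3, 7, 4, 11, 18, 13, 5, 14, 15, 1, 2, 0]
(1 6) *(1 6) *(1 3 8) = (1 3 8) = [0, 3, 2, 8, 4, 5, 6, 7, 1]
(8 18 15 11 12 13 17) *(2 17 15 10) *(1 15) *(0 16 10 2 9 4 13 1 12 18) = (0 16 10 9 4 13 12 1 15 11 18 2 17 8) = [16, 15, 17, 3, 13, 5, 6, 7, 0, 4, 9, 18, 1, 12, 14, 11, 10, 8, 2]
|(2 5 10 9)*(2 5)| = 3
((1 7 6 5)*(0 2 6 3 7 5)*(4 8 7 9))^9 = (1 5)(3 7 8 4 9)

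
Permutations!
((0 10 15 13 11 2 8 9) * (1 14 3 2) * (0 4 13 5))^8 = ((0 10 15 5)(1 14 3 2 8 9 4 13 11))^8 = (15)(1 11 13 4 9 8 2 3 14)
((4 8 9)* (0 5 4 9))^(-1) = ((9)(0 5 4 8))^(-1) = (9)(0 8 4 5)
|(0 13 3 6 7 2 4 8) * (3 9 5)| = 10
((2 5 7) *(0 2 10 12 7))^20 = ((0 2 5)(7 10 12))^20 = (0 5 2)(7 12 10)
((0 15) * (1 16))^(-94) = (16)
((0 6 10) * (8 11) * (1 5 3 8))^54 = ((0 6 10)(1 5 3 8 11))^54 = (1 11 8 3 5)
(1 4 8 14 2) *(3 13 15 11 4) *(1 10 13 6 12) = (1 3 6 12)(2 10 13 15 11 4 8 14) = [0, 3, 10, 6, 8, 5, 12, 7, 14, 9, 13, 4, 1, 15, 2, 11]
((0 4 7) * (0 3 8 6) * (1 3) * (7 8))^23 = (0 6 8 4)(1 7 3)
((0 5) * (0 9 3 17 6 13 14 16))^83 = ((0 5 9 3 17 6 13 14 16))^83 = (0 9 17 13 16 5 3 6 14)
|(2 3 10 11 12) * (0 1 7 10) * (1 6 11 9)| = 12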